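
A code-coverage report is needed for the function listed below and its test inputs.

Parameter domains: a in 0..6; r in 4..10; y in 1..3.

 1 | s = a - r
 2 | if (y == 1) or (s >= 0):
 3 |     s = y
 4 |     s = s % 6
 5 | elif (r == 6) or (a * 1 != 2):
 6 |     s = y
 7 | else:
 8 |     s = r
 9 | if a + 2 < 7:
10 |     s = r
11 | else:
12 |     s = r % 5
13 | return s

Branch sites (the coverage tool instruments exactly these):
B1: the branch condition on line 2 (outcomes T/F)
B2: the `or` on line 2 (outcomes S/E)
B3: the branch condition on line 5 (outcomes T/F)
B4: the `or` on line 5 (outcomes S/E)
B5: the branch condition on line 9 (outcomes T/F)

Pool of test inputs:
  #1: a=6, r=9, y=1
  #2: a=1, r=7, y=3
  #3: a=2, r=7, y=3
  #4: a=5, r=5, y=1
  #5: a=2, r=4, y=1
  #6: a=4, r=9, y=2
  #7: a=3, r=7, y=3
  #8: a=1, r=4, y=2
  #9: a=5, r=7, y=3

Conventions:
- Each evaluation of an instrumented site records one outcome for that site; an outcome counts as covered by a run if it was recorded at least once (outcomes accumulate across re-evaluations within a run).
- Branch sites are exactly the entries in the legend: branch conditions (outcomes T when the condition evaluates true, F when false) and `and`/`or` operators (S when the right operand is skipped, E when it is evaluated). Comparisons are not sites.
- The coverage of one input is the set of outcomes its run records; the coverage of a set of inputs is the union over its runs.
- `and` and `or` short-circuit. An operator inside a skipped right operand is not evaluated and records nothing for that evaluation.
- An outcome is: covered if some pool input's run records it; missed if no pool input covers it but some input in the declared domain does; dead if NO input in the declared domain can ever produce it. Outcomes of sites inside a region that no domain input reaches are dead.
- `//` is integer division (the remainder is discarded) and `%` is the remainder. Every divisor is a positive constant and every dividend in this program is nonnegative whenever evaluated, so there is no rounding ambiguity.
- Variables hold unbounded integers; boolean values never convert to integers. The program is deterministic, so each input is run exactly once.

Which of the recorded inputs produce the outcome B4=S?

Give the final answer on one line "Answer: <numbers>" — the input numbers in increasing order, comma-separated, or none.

input #1 (a=6, r=9, y=1): does not record B4=S
input #2 (a=1, r=7, y=3): does not record B4=S
input #3 (a=2, r=7, y=3): does not record B4=S
input #4 (a=5, r=5, y=1): does not record B4=S
input #5 (a=2, r=4, y=1): does not record B4=S
input #6 (a=4, r=9, y=2): does not record B4=S
input #7 (a=3, r=7, y=3): does not record B4=S
input #8 (a=1, r=4, y=2): does not record B4=S
input #9 (a=5, r=7, y=3): does not record B4=S

Answer: none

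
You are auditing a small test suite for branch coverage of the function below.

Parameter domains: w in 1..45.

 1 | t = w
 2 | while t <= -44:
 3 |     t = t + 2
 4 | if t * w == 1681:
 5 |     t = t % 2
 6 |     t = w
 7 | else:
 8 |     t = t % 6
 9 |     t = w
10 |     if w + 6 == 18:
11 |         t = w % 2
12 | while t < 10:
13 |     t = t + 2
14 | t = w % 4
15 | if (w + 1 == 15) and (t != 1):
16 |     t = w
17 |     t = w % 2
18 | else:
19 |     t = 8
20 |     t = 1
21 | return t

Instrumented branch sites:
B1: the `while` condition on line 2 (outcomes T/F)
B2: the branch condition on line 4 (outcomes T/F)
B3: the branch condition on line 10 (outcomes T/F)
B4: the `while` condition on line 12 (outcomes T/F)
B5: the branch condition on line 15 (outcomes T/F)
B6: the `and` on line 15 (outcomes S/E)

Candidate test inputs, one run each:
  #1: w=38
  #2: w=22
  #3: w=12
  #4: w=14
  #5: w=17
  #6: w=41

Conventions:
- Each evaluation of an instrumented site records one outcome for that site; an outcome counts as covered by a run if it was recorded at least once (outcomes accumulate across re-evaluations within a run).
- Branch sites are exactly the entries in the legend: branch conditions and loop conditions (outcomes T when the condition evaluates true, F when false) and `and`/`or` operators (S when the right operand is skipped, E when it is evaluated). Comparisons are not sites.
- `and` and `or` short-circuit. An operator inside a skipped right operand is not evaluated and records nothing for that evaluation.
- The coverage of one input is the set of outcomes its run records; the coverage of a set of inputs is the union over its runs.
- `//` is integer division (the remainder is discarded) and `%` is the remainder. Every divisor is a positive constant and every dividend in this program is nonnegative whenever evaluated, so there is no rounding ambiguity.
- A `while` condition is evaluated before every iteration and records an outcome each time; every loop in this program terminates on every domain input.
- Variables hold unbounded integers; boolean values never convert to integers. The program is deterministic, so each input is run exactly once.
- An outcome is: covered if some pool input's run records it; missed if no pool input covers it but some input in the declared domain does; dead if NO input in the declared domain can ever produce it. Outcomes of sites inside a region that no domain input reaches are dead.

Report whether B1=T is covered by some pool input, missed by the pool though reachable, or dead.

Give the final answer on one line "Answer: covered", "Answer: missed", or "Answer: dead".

no pool input records B1=T
checking all 45 inputs in the declared domain: B1=T is never recorded -> dead

Answer: dead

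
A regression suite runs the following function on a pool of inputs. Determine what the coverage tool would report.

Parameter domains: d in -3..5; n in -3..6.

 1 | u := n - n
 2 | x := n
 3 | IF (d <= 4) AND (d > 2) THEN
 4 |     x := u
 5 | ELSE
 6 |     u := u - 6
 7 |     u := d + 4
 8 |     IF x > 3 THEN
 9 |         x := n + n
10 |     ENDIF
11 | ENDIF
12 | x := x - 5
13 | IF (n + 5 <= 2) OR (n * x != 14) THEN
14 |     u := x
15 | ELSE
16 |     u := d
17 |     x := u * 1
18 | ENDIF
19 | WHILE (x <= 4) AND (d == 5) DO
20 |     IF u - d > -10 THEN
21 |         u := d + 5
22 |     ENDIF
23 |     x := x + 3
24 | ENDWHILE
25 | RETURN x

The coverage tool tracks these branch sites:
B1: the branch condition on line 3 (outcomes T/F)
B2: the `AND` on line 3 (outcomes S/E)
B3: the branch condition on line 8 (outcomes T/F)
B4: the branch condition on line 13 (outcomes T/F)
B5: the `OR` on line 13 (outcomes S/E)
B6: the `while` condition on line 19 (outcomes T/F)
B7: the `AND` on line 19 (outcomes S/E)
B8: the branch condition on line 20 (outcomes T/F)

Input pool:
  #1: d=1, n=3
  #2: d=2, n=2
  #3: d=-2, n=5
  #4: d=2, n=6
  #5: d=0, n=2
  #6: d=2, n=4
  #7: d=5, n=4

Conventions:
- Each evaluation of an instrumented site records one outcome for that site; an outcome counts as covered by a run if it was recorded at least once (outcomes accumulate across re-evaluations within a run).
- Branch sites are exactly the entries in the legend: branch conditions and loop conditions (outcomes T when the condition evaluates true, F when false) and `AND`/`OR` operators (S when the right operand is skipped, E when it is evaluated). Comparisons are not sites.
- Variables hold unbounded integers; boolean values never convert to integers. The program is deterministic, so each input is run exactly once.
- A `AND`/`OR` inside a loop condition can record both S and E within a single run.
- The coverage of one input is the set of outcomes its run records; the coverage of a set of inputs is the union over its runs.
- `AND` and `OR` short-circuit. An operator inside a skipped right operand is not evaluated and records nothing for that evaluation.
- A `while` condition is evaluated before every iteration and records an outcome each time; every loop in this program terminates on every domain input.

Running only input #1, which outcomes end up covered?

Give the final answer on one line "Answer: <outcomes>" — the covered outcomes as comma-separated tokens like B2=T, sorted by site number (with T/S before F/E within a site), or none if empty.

Tracing the run of input #1 (d=1, n=3):
  B2->E, B1->F, B3->F, B5->E, B4->T, B7->E, B6->F
deduplicating events, the covered set is: B1=F, B2=E, B3=F, B4=T, B5=E, B6=F, B7=E

Answer: B1=F, B2=E, B3=F, B4=T, B5=E, B6=F, B7=E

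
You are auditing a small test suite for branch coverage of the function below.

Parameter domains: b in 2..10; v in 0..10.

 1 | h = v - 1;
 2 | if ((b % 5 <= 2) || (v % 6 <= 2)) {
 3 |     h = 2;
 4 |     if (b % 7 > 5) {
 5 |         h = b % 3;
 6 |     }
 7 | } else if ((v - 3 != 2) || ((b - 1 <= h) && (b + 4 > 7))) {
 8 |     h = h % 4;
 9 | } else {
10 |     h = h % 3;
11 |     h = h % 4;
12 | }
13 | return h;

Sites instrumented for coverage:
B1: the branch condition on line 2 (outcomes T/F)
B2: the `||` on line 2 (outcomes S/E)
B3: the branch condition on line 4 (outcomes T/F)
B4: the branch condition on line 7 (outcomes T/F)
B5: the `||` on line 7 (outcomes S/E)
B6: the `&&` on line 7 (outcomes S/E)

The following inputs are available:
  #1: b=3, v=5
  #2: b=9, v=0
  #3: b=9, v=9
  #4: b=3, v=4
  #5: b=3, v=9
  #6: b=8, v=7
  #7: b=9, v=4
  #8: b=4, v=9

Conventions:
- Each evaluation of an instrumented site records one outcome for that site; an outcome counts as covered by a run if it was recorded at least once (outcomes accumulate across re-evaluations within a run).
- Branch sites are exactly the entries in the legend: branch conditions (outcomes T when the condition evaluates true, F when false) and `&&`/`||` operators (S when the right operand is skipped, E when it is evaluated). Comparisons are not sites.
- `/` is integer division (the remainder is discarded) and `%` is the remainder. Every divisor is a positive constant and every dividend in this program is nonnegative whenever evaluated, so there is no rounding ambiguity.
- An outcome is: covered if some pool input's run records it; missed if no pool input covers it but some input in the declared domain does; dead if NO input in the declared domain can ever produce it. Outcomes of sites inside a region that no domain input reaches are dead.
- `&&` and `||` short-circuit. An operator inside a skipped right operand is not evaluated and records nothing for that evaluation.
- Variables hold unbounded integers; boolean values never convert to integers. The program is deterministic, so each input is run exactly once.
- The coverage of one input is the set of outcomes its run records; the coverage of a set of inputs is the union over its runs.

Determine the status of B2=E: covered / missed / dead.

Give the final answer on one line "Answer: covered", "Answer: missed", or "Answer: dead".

B2=E is recorded by pool input(s) 1, 2, 3, 4, 5, 6, 7, 8 -> covered

Answer: covered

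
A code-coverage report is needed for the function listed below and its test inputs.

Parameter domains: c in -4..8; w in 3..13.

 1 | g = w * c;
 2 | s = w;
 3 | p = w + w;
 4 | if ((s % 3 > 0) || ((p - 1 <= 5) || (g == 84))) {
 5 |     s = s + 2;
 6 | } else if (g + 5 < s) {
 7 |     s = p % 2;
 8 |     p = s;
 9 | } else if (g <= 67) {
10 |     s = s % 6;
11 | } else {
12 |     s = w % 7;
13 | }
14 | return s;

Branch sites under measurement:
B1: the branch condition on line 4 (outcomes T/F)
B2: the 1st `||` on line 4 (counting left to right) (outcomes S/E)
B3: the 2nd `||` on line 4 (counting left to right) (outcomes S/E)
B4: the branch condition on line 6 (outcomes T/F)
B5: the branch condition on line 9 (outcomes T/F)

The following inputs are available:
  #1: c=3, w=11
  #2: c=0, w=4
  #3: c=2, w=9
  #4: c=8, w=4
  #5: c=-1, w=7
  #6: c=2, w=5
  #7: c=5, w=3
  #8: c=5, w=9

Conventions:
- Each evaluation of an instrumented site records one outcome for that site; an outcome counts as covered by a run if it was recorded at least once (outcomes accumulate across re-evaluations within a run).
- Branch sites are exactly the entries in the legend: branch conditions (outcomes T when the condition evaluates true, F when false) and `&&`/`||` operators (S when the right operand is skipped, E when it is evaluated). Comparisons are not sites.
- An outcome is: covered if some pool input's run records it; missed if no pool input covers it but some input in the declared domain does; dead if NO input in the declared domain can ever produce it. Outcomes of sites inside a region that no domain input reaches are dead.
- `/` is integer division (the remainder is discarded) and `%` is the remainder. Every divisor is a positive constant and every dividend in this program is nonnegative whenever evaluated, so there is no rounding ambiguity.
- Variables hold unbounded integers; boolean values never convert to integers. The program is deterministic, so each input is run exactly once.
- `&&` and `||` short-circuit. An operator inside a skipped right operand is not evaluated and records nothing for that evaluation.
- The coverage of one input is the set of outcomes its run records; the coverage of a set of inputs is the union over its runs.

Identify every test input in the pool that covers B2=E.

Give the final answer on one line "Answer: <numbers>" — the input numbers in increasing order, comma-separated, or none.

input #1 (c=3, w=11): does not produce B2=E
input #2 (c=0, w=4): does not produce B2=E
input #3 (c=2, w=9): produces B2=E
input #4 (c=8, w=4): does not produce B2=E
input #5 (c=-1, w=7): does not produce B2=E
input #6 (c=2, w=5): does not produce B2=E
input #7 (c=5, w=3): produces B2=E
input #8 (c=5, w=9): produces B2=E

Answer: 3, 7, 8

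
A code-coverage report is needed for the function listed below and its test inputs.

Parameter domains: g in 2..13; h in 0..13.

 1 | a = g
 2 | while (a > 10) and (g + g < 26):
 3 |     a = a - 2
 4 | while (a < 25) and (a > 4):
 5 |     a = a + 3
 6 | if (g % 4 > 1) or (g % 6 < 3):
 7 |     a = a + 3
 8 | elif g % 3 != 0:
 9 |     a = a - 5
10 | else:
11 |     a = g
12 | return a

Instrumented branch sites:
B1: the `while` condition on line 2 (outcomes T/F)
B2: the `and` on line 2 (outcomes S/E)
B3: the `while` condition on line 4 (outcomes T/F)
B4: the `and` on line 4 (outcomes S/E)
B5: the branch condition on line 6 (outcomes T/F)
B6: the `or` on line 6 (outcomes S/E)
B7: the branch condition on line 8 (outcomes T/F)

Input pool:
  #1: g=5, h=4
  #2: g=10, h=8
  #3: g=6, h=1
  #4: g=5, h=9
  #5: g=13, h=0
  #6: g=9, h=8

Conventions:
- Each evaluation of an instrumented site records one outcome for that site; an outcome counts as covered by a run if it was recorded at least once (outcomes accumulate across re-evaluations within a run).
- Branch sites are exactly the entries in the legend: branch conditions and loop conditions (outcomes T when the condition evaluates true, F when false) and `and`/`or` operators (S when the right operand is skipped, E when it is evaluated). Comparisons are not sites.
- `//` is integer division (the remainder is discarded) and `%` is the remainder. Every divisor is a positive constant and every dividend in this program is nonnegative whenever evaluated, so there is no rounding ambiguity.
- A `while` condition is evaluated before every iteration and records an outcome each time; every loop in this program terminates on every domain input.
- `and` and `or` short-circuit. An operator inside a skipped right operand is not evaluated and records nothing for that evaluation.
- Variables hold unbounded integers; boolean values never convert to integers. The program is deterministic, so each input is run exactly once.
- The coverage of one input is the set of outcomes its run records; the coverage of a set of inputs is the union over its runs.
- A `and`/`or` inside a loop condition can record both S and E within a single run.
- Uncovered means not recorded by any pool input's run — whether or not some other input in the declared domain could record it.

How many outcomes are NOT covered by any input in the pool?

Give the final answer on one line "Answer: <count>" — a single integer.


input #1, g=5, h=4: outcomes B1=F, B2=S, B3=T, B3=F, B4=S, B4=E, B5=F, B6=E, B7=T
input #2, g=10, h=8: outcomes B1=F, B2=S, B3=T, B3=F, B4=S, B4=E, B5=T, B6=S
input #3, g=6, h=1: outcomes B1=F, B2=S, B3=T, B3=F, B4=S, B4=E, B5=T, B6=S
input #4, g=5, h=9: outcomes B1=F, B2=S, B3=T, B3=F, B4=S, B4=E, B5=F, B6=E, B7=T
input #5, g=13, h=0: outcomes B1=F, B2=E, B3=T, B3=F, B4=S, B4=E, B5=T, B6=E
input #6, g=9, h=8: outcomes B1=F, B2=S, B3=T, B3=F, B4=S, B4=E, B5=F, B6=E, B7=F
union over the pool: B1=F, B2=S, B2=E, B3=T, B3=F, B4=S, B4=E, B5=T, B5=F, B6=S, B6=E, B7=T, B7=F
uncovered (1 of 14): B1=T
Answer: 1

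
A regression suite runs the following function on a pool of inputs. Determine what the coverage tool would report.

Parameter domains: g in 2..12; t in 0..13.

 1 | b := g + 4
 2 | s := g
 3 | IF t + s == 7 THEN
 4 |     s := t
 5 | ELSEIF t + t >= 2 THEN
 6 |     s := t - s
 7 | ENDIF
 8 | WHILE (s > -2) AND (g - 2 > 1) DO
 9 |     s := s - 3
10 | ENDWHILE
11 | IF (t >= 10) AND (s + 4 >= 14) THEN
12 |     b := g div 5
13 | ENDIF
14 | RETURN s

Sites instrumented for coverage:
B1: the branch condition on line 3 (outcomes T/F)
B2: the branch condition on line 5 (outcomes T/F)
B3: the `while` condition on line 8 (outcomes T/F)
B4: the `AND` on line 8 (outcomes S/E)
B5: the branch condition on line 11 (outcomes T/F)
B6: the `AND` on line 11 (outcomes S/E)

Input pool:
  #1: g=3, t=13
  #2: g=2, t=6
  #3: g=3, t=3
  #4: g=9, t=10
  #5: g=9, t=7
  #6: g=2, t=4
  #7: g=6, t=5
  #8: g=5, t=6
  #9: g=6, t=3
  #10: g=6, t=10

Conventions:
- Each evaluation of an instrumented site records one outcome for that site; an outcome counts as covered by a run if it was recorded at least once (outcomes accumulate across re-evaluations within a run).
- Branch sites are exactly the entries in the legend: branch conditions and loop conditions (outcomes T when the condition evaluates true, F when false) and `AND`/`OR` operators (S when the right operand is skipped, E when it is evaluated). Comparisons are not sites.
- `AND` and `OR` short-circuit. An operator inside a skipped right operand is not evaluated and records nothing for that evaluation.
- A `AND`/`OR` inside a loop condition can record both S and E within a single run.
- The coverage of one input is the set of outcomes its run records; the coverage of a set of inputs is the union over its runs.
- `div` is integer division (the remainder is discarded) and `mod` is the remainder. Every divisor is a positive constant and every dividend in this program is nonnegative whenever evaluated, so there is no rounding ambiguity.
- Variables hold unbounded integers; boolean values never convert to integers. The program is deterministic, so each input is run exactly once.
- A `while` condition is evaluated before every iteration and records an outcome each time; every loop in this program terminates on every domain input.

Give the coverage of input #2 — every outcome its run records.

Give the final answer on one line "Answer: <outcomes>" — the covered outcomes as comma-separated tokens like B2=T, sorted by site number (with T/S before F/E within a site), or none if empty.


Tracing the run of input #2 (g=2, t=6):
  B1->F, B2->T, B4->E, B3->F, B6->S, B5->F
as a set, this run covers: B1=F, B2=T, B3=F, B4=E, B5=F, B6=S
Answer: B1=F, B2=T, B3=F, B4=E, B5=F, B6=S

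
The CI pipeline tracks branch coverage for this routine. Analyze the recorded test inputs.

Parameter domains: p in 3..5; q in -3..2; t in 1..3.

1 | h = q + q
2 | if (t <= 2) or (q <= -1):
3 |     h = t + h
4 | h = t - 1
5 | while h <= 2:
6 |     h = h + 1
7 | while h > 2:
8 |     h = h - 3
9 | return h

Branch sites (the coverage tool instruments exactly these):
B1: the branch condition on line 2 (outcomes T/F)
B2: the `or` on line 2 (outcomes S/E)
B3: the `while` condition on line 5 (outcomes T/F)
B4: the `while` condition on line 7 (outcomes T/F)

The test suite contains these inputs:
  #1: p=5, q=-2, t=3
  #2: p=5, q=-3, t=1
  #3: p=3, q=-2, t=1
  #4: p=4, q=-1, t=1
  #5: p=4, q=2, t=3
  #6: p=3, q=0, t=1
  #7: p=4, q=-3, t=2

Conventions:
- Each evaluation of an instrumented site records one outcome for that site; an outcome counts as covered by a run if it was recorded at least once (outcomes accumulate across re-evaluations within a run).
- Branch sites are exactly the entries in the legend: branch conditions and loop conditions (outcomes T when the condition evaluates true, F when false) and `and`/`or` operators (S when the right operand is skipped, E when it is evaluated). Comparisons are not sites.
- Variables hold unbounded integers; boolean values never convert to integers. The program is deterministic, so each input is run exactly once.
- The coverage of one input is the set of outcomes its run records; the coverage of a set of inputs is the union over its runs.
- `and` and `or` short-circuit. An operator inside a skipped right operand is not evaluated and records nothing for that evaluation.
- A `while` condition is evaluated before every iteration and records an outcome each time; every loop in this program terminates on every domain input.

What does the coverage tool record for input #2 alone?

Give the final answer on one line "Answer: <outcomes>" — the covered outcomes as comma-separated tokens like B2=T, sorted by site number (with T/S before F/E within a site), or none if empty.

Tracing the run of input #2 (p=5, q=-3, t=1):
  B2->S, B1->T, B3->T, B3->T, B3->T, B3->F, B4->T, B4->F
collecting distinct outcomes: B1=T, B2=S, B3=T, B3=F, B4=T, B4=F

Answer: B1=T, B2=S, B3=T, B3=F, B4=T, B4=F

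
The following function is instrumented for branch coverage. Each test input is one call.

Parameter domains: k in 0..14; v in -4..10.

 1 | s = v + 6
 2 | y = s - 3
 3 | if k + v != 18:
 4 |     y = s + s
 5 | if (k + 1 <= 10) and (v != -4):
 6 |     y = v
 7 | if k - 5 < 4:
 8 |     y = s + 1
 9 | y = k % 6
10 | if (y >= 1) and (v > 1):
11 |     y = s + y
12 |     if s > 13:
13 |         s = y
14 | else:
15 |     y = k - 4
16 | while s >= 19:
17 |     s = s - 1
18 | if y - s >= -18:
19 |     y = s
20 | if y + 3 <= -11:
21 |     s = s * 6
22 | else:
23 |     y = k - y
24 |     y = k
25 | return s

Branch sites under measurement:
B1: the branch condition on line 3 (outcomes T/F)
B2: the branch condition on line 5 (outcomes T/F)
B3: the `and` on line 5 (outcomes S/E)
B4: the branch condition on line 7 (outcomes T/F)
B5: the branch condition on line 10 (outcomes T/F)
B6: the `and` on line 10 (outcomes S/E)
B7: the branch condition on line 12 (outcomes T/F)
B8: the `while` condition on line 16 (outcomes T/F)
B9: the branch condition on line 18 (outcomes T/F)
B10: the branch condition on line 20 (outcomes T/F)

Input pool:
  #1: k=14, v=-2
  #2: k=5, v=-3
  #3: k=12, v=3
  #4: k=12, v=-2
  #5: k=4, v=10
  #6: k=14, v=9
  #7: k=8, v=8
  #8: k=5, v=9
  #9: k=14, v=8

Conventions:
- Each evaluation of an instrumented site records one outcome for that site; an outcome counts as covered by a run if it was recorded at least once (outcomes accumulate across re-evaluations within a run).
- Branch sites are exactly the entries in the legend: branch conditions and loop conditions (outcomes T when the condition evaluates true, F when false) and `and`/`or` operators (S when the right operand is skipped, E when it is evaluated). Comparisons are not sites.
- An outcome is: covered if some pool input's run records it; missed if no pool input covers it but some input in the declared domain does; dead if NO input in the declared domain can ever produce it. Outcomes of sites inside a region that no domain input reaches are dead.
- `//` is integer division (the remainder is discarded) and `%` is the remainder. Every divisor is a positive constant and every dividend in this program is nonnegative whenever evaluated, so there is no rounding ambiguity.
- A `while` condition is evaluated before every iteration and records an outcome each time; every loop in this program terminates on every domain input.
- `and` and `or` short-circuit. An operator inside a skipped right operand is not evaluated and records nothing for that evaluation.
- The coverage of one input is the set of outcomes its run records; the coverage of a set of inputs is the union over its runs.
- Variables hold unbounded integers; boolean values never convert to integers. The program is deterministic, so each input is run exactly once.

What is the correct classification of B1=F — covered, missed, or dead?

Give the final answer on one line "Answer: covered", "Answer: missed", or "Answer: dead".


no pool input records B1=F
but domain input (k=8, v=10) does record it -> reachable, so missed
Answer: missed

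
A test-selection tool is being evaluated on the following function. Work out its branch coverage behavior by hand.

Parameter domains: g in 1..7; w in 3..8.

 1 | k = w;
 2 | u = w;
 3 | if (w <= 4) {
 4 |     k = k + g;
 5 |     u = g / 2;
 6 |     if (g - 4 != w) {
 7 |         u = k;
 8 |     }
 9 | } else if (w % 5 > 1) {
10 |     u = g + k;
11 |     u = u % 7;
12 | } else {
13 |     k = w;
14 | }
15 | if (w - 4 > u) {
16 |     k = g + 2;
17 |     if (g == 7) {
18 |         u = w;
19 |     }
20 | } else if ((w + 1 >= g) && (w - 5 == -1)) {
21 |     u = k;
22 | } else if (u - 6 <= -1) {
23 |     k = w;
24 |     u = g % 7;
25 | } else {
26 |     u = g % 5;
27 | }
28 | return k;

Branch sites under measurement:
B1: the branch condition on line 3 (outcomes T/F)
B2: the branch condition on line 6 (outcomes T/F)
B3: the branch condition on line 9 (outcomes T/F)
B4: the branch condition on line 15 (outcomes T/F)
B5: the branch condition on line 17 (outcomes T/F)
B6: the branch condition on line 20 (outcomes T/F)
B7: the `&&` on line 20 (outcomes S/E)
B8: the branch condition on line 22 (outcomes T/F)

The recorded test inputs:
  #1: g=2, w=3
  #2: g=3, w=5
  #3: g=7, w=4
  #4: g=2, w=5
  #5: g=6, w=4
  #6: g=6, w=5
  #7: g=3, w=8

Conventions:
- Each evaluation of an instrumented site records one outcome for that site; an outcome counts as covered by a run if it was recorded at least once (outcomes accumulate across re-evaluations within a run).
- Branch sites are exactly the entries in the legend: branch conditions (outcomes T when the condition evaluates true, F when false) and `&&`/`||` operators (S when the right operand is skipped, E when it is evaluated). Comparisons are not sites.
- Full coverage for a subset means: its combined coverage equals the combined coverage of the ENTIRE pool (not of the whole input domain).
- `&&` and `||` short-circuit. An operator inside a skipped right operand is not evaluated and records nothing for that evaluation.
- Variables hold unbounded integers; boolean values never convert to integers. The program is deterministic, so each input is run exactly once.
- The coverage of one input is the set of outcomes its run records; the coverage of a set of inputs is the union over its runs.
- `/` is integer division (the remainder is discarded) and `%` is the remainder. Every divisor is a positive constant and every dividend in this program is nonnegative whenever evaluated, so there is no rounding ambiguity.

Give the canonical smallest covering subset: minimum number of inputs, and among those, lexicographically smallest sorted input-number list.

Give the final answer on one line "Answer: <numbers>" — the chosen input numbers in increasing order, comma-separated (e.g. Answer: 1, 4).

input #1 (g=2, w=3): events B1->T, B2->T, B4->F, B7->E, B6->F, B8->T; covers B1=T, B2=T, B4=F, B6=F, B7=E, B8=T
input #2 (g=3, w=5): events B1->F, B3->F, B4->F, B7->E, B6->F, B8->T; covers B1=F, B3=F, B4=F, B6=F, B7=E, B8=T
input #3 (g=7, w=4): events B1->T, B2->T, B4->F, B7->S, B6->F, B8->F; covers B1=T, B2=T, B4=F, B6=F, B7=S, B8=F
input #4 (g=2, w=5): events B1->F, B3->F, B4->F, B7->E, B6->F, B8->T; covers B1=F, B3=F, B4=F, B6=F, B7=E, B8=T
input #5 (g=6, w=4): events B1->T, B2->T, B4->F, B7->S, B6->F, B8->F; covers B1=T, B2=T, B4=F, B6=F, B7=S, B8=F
input #6 (g=6, w=5): events B1->F, B3->F, B4->F, B7->E, B6->F, B8->T; covers B1=F, B3=F, B4=F, B6=F, B7=E, B8=T
input #7 (g=3, w=8): events B1->F, B3->T, B4->F, B7->E, B6->F, B8->T; covers B1=F, B3=T, B4=F, B6=F, B7=E, B8=T
union over all inputs: B1=T, B1=F, B2=T, B3=T, B3=F, B4=F, B6=F, B7=S, B7=E, B8=T, B8=F (11 outcomes)
every size-1 subset falls short of the 11 outcomes (best: 6/11)
every size-2 subset falls short of the 11 outcomes (best: 10/11)
size 3: inputs {2, 3, 7} cover all 11 outcomes, and no lexicographically smaller subset of this size does

Answer: 2, 3, 7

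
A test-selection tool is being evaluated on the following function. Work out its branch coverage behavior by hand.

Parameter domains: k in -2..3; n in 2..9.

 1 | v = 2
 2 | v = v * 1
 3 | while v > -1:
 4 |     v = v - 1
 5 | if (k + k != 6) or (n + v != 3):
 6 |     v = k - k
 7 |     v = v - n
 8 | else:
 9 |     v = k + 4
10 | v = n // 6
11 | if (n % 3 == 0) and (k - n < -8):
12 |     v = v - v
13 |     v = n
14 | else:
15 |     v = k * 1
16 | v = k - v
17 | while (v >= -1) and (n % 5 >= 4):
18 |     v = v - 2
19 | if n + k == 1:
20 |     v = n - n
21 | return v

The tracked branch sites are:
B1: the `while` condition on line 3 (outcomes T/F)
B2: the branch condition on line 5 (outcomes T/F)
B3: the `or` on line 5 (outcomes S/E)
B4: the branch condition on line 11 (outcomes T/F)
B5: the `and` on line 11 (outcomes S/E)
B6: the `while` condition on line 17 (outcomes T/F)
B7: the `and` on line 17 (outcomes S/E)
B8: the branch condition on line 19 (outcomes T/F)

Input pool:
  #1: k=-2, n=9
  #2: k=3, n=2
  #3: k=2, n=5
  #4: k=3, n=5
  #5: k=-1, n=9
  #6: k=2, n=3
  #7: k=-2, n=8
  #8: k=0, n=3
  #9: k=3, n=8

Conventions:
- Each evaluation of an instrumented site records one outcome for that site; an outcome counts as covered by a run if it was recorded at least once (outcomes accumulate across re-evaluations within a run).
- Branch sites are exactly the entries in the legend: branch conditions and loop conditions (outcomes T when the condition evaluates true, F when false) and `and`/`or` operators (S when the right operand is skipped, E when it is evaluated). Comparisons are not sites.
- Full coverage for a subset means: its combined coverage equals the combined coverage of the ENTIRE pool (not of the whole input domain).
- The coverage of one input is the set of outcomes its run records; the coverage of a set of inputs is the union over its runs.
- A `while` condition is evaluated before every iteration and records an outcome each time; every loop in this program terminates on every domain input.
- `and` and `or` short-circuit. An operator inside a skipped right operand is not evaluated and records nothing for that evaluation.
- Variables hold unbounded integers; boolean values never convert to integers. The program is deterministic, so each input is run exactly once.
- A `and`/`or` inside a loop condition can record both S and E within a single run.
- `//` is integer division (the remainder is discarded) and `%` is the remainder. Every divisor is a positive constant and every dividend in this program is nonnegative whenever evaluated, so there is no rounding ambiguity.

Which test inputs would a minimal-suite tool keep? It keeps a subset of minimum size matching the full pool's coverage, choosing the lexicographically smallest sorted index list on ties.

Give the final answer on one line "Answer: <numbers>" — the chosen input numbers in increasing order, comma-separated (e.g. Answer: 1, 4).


run #1 (k=-2, n=9) runs B1->T, B1->T, B1->T, B1->F, B3->S, B2->T, B5->E, B4->T, B7->S, B6->F, B8->F; records B1=T, B1=F, B2=T, B3=S, B4=T, B5=E, B6=F, B7=S, B8=F
run #2 (k=3, n=2) runs B1->T, B1->T, B1->T, B1->F, B3->E, B2->T, B5->S, B4->F, B7->E, B6->F, B8->F; records B1=T, B1=F, B2=T, B3=E, B4=F, B5=S, B6=F, B7=E, B8=F
run #3 (k=2, n=5) runs B1->T, B1->T, B1->T, B1->F, B3->S, B2->T, B5->S, B4->F, B7->E, B6->F, B8->F; records B1=T, B1=F, B2=T, B3=S, B4=F, B5=S, B6=F, B7=E, B8=F
run #4 (k=3, n=5) runs B1->T, B1->T, B1->T, B1->F, B3->E, B2->T, B5->S, B4->F, B7->E, B6->F, B8->F; records B1=T, B1=F, B2=T, B3=E, B4=F, B5=S, B6=F, B7=E, B8=F
run #5 (k=-1, n=9) runs B1->T, B1->T, B1->T, B1->F, B3->S, B2->T, B5->E, B4->T, B7->S, B6->F, B8->F; records B1=T, B1=F, B2=T, B3=S, B4=T, B5=E, B6=F, B7=S, B8=F
run #6 (k=2, n=3) runs B1->T, B1->T, B1->T, B1->F, B3->S, B2->T, B5->E, B4->F, B7->E, B6->F, B8->F; records B1=T, B1=F, B2=T, B3=S, B4=F, B5=E, B6=F, B7=E, B8=F
run #7 (k=-2, n=8) runs B1->T, B1->T, B1->T, B1->F, B3->S, B2->T, B5->S, B4->F, B7->E, B6->F, B8->F; records B1=T, B1=F, B2=T, B3=S, B4=F, B5=S, B6=F, B7=E, B8=F
run #8 (k=0, n=3) runs B1->T, B1->T, B1->T, B1->F, B3->S, B2->T, B5->E, B4->F, B7->E, B6->F, B8->F; records B1=T, B1=F, B2=T, B3=S, B4=F, B5=E, B6=F, B7=E, B8=F
run #9 (k=3, n=8) runs B1->T, B1->T, B1->T, B1->F, B3->E, B2->T, B5->S, B4->F, B7->E, B6->F, B8->F; records B1=T, B1=F, B2=T, B3=E, B4=F, B5=S, B6=F, B7=E, B8=F
pool-wide coverage (13 outcomes): B1=T, B1=F, B2=T, B3=S, B3=E, B4=T, B4=F, B5=S, B5=E, B6=F, B7=S, B7=E, B8=F
checked all size-1 subsets: none covers 13 outcomes (max 9/13)
size 2: inputs {1, 2} cover all 13 outcomes, and no lexicographically smaller subset of this size does
Answer: 1, 2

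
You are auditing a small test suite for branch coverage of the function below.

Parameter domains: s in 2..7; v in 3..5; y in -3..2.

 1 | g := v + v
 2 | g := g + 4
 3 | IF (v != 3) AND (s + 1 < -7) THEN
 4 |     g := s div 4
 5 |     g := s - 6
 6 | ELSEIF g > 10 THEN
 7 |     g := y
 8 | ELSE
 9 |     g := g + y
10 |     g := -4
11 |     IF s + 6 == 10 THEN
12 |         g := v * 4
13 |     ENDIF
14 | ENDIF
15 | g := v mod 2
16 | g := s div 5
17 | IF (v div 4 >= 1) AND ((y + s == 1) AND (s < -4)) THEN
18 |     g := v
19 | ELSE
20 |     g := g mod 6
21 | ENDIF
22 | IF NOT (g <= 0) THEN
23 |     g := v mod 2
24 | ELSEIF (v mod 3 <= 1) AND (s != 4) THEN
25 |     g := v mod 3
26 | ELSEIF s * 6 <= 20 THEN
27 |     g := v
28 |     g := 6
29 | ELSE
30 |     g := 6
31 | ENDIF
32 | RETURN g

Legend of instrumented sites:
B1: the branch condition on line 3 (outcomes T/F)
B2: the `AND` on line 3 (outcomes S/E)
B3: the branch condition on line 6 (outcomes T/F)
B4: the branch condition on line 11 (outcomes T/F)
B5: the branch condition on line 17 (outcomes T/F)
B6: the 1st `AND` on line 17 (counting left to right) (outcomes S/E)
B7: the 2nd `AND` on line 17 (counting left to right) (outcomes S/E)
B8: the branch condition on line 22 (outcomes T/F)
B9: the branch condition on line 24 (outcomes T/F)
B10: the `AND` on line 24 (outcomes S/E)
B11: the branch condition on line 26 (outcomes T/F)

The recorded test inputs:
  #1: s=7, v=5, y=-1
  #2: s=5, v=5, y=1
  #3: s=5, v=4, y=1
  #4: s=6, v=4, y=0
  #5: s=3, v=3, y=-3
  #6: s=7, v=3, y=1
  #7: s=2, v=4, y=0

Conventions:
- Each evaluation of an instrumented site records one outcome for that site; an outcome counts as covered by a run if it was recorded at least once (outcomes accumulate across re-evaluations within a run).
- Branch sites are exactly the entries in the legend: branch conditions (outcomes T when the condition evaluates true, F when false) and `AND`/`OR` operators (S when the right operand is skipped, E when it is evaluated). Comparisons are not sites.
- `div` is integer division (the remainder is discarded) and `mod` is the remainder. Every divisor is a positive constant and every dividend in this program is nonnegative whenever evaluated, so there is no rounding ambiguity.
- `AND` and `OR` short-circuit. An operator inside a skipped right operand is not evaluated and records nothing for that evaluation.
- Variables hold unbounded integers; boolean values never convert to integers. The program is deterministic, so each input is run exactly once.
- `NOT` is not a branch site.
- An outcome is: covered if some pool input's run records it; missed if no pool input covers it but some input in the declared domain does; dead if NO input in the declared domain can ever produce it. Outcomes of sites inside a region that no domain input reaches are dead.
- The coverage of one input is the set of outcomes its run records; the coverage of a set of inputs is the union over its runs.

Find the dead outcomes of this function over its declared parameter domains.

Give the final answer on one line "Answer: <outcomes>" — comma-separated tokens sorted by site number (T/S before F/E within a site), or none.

exhaustive pass over the 108-input domain:
  B1=T: unreachable across the whole domain -> dead
  B5=T: unreachable across the whole domain -> dead
  reachable outcomes have witnesses, e.g. B1=F (e.g. s=2, v=3, y=-3), B2=S (e.g. s=2, v=3, y=-3), B2=E (e.g. s=2, v=4, y=-3), B3=T (e.g. s=2, v=4, y=-3)

Answer: B1=T, B5=T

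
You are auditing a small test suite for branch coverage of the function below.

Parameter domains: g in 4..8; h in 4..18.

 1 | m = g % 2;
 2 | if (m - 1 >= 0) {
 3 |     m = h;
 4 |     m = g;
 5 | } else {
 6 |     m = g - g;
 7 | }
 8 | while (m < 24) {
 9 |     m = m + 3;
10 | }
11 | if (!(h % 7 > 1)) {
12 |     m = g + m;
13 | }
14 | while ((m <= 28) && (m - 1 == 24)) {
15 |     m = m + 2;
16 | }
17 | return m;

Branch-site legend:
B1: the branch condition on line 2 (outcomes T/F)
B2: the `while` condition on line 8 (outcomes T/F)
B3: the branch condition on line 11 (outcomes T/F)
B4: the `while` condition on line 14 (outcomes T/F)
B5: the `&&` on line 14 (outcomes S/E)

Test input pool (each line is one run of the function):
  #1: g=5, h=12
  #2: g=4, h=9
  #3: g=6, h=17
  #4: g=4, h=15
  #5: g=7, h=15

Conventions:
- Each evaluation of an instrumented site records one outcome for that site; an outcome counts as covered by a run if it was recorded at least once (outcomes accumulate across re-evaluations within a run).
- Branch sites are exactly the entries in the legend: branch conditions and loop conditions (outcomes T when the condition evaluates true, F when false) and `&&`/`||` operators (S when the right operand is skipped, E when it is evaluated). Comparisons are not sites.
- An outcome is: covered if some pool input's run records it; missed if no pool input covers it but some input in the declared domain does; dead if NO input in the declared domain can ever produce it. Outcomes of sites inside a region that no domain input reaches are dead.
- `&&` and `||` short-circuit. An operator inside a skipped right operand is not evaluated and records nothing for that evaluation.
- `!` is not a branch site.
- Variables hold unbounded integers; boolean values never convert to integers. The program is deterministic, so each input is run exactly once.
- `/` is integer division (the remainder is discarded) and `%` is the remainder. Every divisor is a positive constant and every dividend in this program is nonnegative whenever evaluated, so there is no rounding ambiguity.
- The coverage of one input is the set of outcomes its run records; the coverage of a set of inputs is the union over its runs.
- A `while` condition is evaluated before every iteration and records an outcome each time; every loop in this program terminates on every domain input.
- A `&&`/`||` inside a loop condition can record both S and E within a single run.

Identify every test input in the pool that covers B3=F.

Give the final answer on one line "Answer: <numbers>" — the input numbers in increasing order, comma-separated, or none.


input #1 (g=5, h=12): produces B3=F
input #2 (g=4, h=9): produces B3=F
input #3 (g=6, h=17): produces B3=F
input #4 (g=4, h=15): does not produce B3=F
input #5 (g=7, h=15): does not produce B3=F
Answer: 1, 2, 3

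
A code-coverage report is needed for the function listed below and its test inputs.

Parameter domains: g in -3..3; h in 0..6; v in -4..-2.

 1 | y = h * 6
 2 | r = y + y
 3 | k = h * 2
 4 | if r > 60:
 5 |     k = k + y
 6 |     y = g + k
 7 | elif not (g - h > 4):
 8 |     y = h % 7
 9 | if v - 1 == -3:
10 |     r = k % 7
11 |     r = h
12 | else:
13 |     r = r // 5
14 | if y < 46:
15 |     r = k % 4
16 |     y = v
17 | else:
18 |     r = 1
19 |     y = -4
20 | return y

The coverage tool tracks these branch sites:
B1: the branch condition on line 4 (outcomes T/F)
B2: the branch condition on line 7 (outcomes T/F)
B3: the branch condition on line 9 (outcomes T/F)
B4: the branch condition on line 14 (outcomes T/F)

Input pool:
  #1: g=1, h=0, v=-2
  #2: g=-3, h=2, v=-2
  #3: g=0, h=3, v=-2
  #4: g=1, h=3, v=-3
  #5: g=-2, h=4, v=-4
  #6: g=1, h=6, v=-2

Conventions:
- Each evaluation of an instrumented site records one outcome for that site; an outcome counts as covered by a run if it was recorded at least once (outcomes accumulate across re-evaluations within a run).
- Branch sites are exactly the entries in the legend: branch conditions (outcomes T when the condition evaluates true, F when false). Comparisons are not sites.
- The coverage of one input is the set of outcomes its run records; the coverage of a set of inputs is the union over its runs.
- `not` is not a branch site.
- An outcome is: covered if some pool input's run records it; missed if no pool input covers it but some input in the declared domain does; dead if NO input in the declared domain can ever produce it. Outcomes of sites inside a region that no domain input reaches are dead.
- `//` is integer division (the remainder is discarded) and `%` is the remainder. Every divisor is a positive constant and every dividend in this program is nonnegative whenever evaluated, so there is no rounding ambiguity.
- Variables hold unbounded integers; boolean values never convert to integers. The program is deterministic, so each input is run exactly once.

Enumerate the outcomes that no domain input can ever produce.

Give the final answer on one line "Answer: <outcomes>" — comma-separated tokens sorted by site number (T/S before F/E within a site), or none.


sweeping the full domain (147 inputs) for each outcome:
  B2=F: never recorded by any domain input -> dead
  reachable outcomes have witnesses, e.g. B1=T (e.g. g=-3, h=6, v=-4), B1=F (e.g. g=-3, h=0, v=-4), B2=T (e.g. g=-3, h=0, v=-4), B3=T (e.g. g=-3, h=0, v=-2)
Answer: B2=F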